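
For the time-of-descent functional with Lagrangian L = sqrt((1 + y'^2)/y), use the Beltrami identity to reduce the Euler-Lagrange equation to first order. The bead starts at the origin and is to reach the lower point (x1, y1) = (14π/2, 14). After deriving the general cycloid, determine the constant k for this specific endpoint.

The Lagrangian L = sqrt((1 + y'^2) / y) has no explicit x dependence, so the Beltrami identity applies:
    L − y' ∂L/∂y' = C.
Compute ∂L/∂y' = y' / sqrt(y (1 + y'^2)).
Substitute:
    sqrt((1 + y'^2)/y) − y'·y' / sqrt(y (1 + y'^2))
    = (1 + y'^2) / sqrt(y (1 + y'^2)) − y'^2 / sqrt(y (1 + y'^2))
    = 1 / sqrt(y (1 + y'^2)) = C.
Squaring and rearranging gives the first integral
    y (1 + y'^2) = 1/C^2 =: k   (constant).
Solving this first-order ODE by the substitution
    y = (k/2)(1 − cos θ)
yields the cycloid parameterisation
    x(θ) = (k/2)(θ − sin θ),   y(θ) = (k/2)(1 − cos θ).
The constant k is fixed by the endpoint condition.
Now fit the given lower endpoint (x1, y1) = (14π/2, 14). At the bottom of the first arch (θ = π), the parametric equations give
    y(π) = (k/2)(1 − cos π) = k,
    x(π) = (k/2)(π − sin π) = kπ/2.
Matching y(π) = 14 gives k = 14, consistent with x(π) = 14π/2. Therefore the specific cycloid is
    x(θ) = (14/2)(θ − sin θ),   y(θ) = (14/2)(1 − cos θ).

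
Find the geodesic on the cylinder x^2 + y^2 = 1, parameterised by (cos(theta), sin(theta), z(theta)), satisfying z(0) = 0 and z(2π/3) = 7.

Parameterise the cylinder of radius R = 1 as
    r(θ) = (cos θ, sin θ, z(θ)).
The arc-length element is
    ds = sqrt(1 + (dz/dθ)^2) dθ,
so the Lagrangian is L = sqrt(1 + z'^2).
L depends on z' only, not on z or θ, so ∂L/∂z = 0 and
    ∂L/∂z' = z' / sqrt(1 + z'^2).
The Euler-Lagrange equation gives
    d/dθ( z' / sqrt(1 + z'^2) ) = 0,
so z' is constant. Integrating once:
    z(θ) = a θ + b,
a helix on the cylinder (a straight line when the cylinder is unrolled). The constants a, b are determined by the endpoint conditions.
With endpoint conditions z(0) = 0 and z(2π/3) = 7: from z(0) = b we get b = 0, and a·2π/3 + 0 = 7 gives a = 21/(2π), so
    z(θ) = (21/(2π)) θ.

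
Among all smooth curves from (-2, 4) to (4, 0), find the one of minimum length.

Arc-length functional: J[y] = ∫ sqrt(1 + (y')^2) dx.
Lagrangian L = sqrt(1 + (y')^2) has no explicit y dependence, so ∂L/∂y = 0 and the Euler-Lagrange equation gives
    d/dx( y' / sqrt(1 + (y')^2) ) = 0  ⇒  y' / sqrt(1 + (y')^2) = const.
Hence y' is constant, so y(x) is affine.
Fitting the endpoints (-2, 4) and (4, 0):
    slope m = (0 − 4) / (4 − (-2)) = -2/3,
    intercept c = 4 − m·(-2) = 8/3.
Extremal: y(x) = (-2/3) x + 8/3.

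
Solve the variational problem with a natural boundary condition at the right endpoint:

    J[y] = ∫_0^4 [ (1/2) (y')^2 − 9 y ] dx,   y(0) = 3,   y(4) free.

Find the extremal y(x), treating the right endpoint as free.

The Lagrangian L = (1/2) (y')^2 − 9 y gives
    ∂L/∂y = −9,   ∂L/∂y' = y'.
Euler-Lagrange: d/dx(y') − (−9) = 0, i.e. y'' + 9 = 0, so
    y(x) = −(9/2) x^2 + C1 x + C2.
Fixed left endpoint y(0) = 3 ⇒ C2 = 3.
The right endpoint x = 4 is free, so the natural (transversality) condition is ∂L/∂y' |_{x=4} = 0, i.e. y'(4) = 0.
Compute y'(x) = −9 x + C1, so y'(4) = −36 + C1 = 0 ⇒ C1 = 36.
Therefore the extremal is
    y(x) = −(9/2) x^2 + 36 x + 3.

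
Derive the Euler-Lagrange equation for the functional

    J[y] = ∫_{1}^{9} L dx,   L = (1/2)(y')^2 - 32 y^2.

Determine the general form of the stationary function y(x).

The Lagrangian is L = (1/2)(y')^2 - 32 y^2.
∂L/∂y = -64y.
∂L/∂y' = y'.
The Euler-Lagrange equation d/dx(∂L/∂y') − ∂L/∂y = 0 becomes:
    y'' + 64 y = 0
General solution: y(x) = A sin(8x) + B cos(8x), where A and B are arbitrary constants fixed by the endpoint conditions.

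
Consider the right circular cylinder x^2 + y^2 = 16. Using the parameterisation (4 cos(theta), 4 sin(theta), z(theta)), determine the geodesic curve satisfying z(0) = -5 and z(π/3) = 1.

Parameterise the cylinder of radius R = 4 as
    r(θ) = (4 cos θ, 4 sin θ, z(θ)).
The arc-length element is
    ds = sqrt(16 + (dz/dθ)^2) dθ,
so the Lagrangian is L = sqrt(16 + z'^2).
L depends on z' only, not on z or θ, so ∂L/∂z = 0 and
    ∂L/∂z' = z' / sqrt(16 + z'^2).
The Euler-Lagrange equation gives
    d/dθ( z' / sqrt(16 + z'^2) ) = 0,
so z' is constant. Integrating once:
    z(θ) = a θ + b,
a helix on the cylinder (a straight line when the cylinder is unrolled). The constants a, b are determined by the endpoint conditions.
With endpoint conditions z(0) = -5 and z(π/3) = 1: from z(0) = b we get b = -5, and a·π/3 + -5 = 1 gives a = 18/π, so
    z(θ) = (18/π) θ − 5.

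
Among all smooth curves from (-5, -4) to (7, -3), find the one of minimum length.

Arc-length functional: J[y] = ∫ sqrt(1 + (y')^2) dx.
Lagrangian L = sqrt(1 + (y')^2) has no explicit y dependence, so ∂L/∂y = 0 and the Euler-Lagrange equation gives
    d/dx( y' / sqrt(1 + (y')^2) ) = 0  ⇒  y' / sqrt(1 + (y')^2) = const.
Hence y' is constant, so y(x) is affine.
Fitting the endpoints (-5, -4) and (7, -3):
    slope m = ((-3) − (-4)) / (7 − (-5)) = 1/12,
    intercept c = (-4) − m·(-5) = -43/12.
Extremal: y(x) = (1/12) x - 43/12.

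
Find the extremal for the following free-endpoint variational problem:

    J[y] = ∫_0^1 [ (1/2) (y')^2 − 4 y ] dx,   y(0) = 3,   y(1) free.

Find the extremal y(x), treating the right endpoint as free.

The Lagrangian L = (1/2) (y')^2 − 4 y gives
    ∂L/∂y = −4,   ∂L/∂y' = y'.
Euler-Lagrange: d/dx(y') − (−4) = 0, i.e. y'' + 4 = 0, so
    y(x) = −(4/2) x^2 + C1 x + C2.
Fixed left endpoint y(0) = 3 ⇒ C2 = 3.
The right endpoint x = 1 is free, so the natural (transversality) condition is ∂L/∂y' |_{x=1} = 0, i.e. y'(1) = 0.
Compute y'(x) = −4 x + C1, so y'(1) = −4 + C1 = 0 ⇒ C1 = 4.
Therefore the extremal is
    y(x) = −2 x^2 + 4 x + 3.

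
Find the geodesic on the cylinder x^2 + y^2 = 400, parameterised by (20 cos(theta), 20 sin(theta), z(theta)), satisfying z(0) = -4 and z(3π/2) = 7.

Parameterise the cylinder of radius R = 20 as
    r(θ) = (20 cos θ, 20 sin θ, z(θ)).
The arc-length element is
    ds = sqrt(400 + (dz/dθ)^2) dθ,
so the Lagrangian is L = sqrt(400 + z'^2).
L depends on z' only, not on z or θ, so ∂L/∂z = 0 and
    ∂L/∂z' = z' / sqrt(400 + z'^2).
The Euler-Lagrange equation gives
    d/dθ( z' / sqrt(400 + z'^2) ) = 0,
so z' is constant. Integrating once:
    z(θ) = a θ + b,
a helix on the cylinder (a straight line when the cylinder is unrolled). The constants a, b are determined by the endpoint conditions.
With endpoint conditions z(0) = -4 and z(3π/2) = 7: from z(0) = b we get b = -4, and a·3π/2 + -4 = 7 gives a = 22/(3π), so
    z(θ) = (22/(3π)) θ − 4.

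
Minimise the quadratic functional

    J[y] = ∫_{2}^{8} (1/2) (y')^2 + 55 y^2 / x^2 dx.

The Lagrangian is L = (1/2) (y')^2 + 55 y^2 / x^2.
Compute ∂L/∂y = 110y/x^2, ∂L/∂y' = y'.
The Euler-Lagrange equation d/dx(∂L/∂y') − ∂L/∂y = 0 reduces to
    y'' − 110/x^2 · y = 0  (x > 0).
Its general solution is
    y(x) = A x^11 + B x^(-10),
with A, B fixed by the endpoint conditions.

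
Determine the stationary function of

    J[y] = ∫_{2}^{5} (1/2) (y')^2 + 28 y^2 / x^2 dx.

The Lagrangian is L = (1/2) (y')^2 + 28 y^2 / x^2.
Compute ∂L/∂y = 56y/x^2, ∂L/∂y' = y'.
The Euler-Lagrange equation d/dx(∂L/∂y') − ∂L/∂y = 0 reduces to
    y'' − 56/x^2 · y = 0  (x > 0).
Its general solution is
    y(x) = A x^8 + B x^(-7),
with A, B fixed by the endpoint conditions.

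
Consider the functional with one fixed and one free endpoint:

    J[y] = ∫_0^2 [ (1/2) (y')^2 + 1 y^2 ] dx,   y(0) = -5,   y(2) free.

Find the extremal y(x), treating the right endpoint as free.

The Lagrangian L = (1/2) (y')^2 + 1 y^2 gives
    ∂L/∂y = 2 y,   ∂L/∂y' = y'.
Euler-Lagrange: y'' − 2 y = 0.
With k = sqrt(2), the general solution is
    y(x) = A cosh(sqrt(2) x) + B sinh(sqrt(2) x).
Fixed left endpoint y(0) = -5 ⇒ A = -5.
The right endpoint x = 2 is free, so the natural (transversality) condition is ∂L/∂y' |_{x=2} = 0, i.e. y'(2) = 0.
Compute y'(x) = A k sinh(k x) + B k cosh(k x), so
    y'(2) = A k sinh(k·2) + B k cosh(k·2) = 0
    ⇒ B = −A tanh(k·2) = 5 tanh(sqrt(2)·2).
Therefore the extremal is
    y(x) = −5 cosh(sqrt(2) x) + 5 tanh(sqrt(2)·2) sinh(sqrt(2) x).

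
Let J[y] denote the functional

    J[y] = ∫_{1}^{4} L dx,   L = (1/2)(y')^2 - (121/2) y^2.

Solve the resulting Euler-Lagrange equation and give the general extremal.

The Lagrangian is L = (1/2)(y')^2 - (121/2) y^2.
∂L/∂y = -121y.
∂L/∂y' = y'.
The Euler-Lagrange equation d/dx(∂L/∂y') − ∂L/∂y = 0 becomes:
    y'' + 121 y = 0
General solution: y(x) = A sin(11x) + B cos(11x), where A and B are arbitrary constants fixed by the endpoint conditions.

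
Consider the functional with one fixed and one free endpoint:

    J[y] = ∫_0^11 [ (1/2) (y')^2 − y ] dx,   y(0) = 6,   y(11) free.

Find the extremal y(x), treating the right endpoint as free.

The Lagrangian L = (1/2) (y')^2 − y gives
    ∂L/∂y = −1,   ∂L/∂y' = y'.
Euler-Lagrange: d/dx(y') − (−1) = 0, i.e. y'' + 1 = 0, so
    y(x) = −(1/2) x^2 + C1 x + C2.
Fixed left endpoint y(0) = 6 ⇒ C2 = 6.
The right endpoint x = 11 is free, so the natural (transversality) condition is ∂L/∂y' |_{x=11} = 0, i.e. y'(11) = 0.
Compute y'(x) = −1 x + C1, so y'(11) = −11 + C1 = 0 ⇒ C1 = 11.
Therefore the extremal is
    y(x) = −x^2/2 + 11 x + 6.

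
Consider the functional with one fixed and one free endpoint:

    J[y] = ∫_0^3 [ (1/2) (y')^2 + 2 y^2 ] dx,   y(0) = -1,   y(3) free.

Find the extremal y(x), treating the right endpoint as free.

The Lagrangian L = (1/2) (y')^2 + 2 y^2 gives
    ∂L/∂y = 4 y,   ∂L/∂y' = y'.
Euler-Lagrange: y'' − 4 y = 0.
With k = 2, the general solution is
    y(x) = A cosh(2 x) + B sinh(2 x).
Fixed left endpoint y(0) = -1 ⇒ A = -1.
The right endpoint x = 3 is free, so the natural (transversality) condition is ∂L/∂y' |_{x=3} = 0, i.e. y'(3) = 0.
Compute y'(x) = A k sinh(k x) + B k cosh(k x), so
    y'(3) = A k sinh(k·3) + B k cosh(k·3) = 0
    ⇒ B = −A tanh(k·3) = tanh(2·3).
Therefore the extremal is
    y(x) = −cosh(2 x) + tanh(2·3) sinh(2 x).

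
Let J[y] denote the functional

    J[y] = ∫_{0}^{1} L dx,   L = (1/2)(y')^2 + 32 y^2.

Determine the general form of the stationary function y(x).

The Lagrangian is L = (1/2)(y')^2 + 32 y^2.
∂L/∂y = 64y.
∂L/∂y' = y'.
The Euler-Lagrange equation d/dx(∂L/∂y') − ∂L/∂y = 0 becomes:
    y'' - 64 y = 0
General solution: y(x) = A e^(8x) + B e^(-8x), where A and B are arbitrary constants fixed by the endpoint conditions.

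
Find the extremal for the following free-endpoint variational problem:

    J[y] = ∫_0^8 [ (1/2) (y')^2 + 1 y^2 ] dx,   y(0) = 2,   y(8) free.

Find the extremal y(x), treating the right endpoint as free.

The Lagrangian L = (1/2) (y')^2 + 1 y^2 gives
    ∂L/∂y = 2 y,   ∂L/∂y' = y'.
Euler-Lagrange: y'' − 2 y = 0.
With k = sqrt(2), the general solution is
    y(x) = A cosh(sqrt(2) x) + B sinh(sqrt(2) x).
Fixed left endpoint y(0) = 2 ⇒ A = 2.
The right endpoint x = 8 is free, so the natural (transversality) condition is ∂L/∂y' |_{x=8} = 0, i.e. y'(8) = 0.
Compute y'(x) = A k sinh(k x) + B k cosh(k x), so
    y'(8) = A k sinh(k·8) + B k cosh(k·8) = 0
    ⇒ B = −A tanh(k·8) = − 2 tanh(sqrt(2)·8).
Therefore the extremal is
    y(x) = 2 cosh(sqrt(2) x) − 2 tanh(sqrt(2)·8) sinh(sqrt(2) x).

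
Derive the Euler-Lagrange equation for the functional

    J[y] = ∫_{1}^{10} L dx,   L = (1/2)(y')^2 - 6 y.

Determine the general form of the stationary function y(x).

The Lagrangian is L = (1/2)(y')^2 - 6 y.
∂L/∂y = -6.
∂L/∂y' = y'.
The Euler-Lagrange equation d/dx(∂L/∂y') − ∂L/∂y = 0 becomes:
    y'' + 6 = 0
General solution: y(x) = -3 x^2 + A x + B, where A and B are arbitrary constants fixed by the endpoint conditions.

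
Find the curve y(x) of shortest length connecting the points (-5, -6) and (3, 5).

Arc-length functional: J[y] = ∫ sqrt(1 + (y')^2) dx.
Lagrangian L = sqrt(1 + (y')^2) has no explicit y dependence, so ∂L/∂y = 0 and the Euler-Lagrange equation gives
    d/dx( y' / sqrt(1 + (y')^2) ) = 0  ⇒  y' / sqrt(1 + (y')^2) = const.
Hence y' is constant, so y(x) is affine.
Fitting the endpoints (-5, -6) and (3, 5):
    slope m = (5 − (-6)) / (3 − (-5)) = 11/8,
    intercept c = (-6) − m·(-5) = 7/8.
Extremal: y(x) = (11/8) x + 7/8.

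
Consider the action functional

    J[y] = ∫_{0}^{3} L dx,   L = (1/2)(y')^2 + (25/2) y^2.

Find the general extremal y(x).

The Lagrangian is L = (1/2)(y')^2 + (25/2) y^2.
∂L/∂y = 25y.
∂L/∂y' = y'.
The Euler-Lagrange equation d/dx(∂L/∂y') − ∂L/∂y = 0 becomes:
    y'' - 25 y = 0
General solution: y(x) = A e^(5x) + B e^(-5x), where A and B are arbitrary constants fixed by the endpoint conditions.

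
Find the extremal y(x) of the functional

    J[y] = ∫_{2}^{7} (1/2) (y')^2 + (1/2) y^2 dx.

The Lagrangian is L = (1/2) (y')^2 + (1/2) y^2.
Compute ∂L/∂y = y, ∂L/∂y' = y'.
The Euler-Lagrange equation d/dx(∂L/∂y') − ∂L/∂y = 0 reduces to
    y'' − y = 0.
Its general solution is
    y(x) = A e^x + B e^(−x),
with A, B fixed by the endpoint conditions.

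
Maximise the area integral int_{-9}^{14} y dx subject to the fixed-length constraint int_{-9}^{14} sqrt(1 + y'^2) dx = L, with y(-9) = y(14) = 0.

Set up the augmented Lagrangian using a multiplier λ for the length constraint:
    F(y, y') = y − λ sqrt(1 + y'^2).
F has no explicit x dependence, so the Beltrami identity yields a first integral
    F − y' ∂F/∂y' = C.
Compute ∂F/∂y' = −λ y' / sqrt(1 + y'^2). Then
    y − λ sqrt(1 + y'^2) + λ y'^2 / sqrt(1 + y'^2) = C
    ⇒  y − λ / sqrt(1 + y'^2) = C.
Solving for y' and integrating gives
    (x − a)^2 + (y − b)^2 = λ^2,
a circular arc of radius λ. The constants a, b are determined by the endpoint conditions y(-9) = y(14) = 0, and λ is fixed implicitly by the length constraint
    ∫_{-9}^{14} sqrt(1 + y'^2) dx = L.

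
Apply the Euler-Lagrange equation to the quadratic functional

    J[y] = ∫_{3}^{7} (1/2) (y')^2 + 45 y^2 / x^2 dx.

The Lagrangian is L = (1/2) (y')^2 + 45 y^2 / x^2.
Compute ∂L/∂y = 90y/x^2, ∂L/∂y' = y'.
The Euler-Lagrange equation d/dx(∂L/∂y') − ∂L/∂y = 0 reduces to
    y'' − 90/x^2 · y = 0  (x > 0).
Its general solution is
    y(x) = A x^10 + B x^(-9),
with A, B fixed by the endpoint conditions.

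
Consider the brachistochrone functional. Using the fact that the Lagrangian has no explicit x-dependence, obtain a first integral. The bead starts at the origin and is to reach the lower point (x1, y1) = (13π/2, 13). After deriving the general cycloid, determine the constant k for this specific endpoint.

The Lagrangian L = sqrt((1 + y'^2) / y) has no explicit x dependence, so the Beltrami identity applies:
    L − y' ∂L/∂y' = C.
Compute ∂L/∂y' = y' / sqrt(y (1 + y'^2)).
Substitute:
    sqrt((1 + y'^2)/y) − y'·y' / sqrt(y (1 + y'^2))
    = (1 + y'^2) / sqrt(y (1 + y'^2)) − y'^2 / sqrt(y (1 + y'^2))
    = 1 / sqrt(y (1 + y'^2)) = C.
Squaring and rearranging gives the first integral
    y (1 + y'^2) = 1/C^2 =: k   (constant).
Solving this first-order ODE by the substitution
    y = (k/2)(1 − cos θ)
yields the cycloid parameterisation
    x(θ) = (k/2)(θ − sin θ),   y(θ) = (k/2)(1 − cos θ).
The constant k is fixed by the endpoint condition.
Now fit the given lower endpoint (x1, y1) = (13π/2, 13). At the bottom of the first arch (θ = π), the parametric equations give
    y(π) = (k/2)(1 − cos π) = k,
    x(π) = (k/2)(π − sin π) = kπ/2.
Matching y(π) = 13 gives k = 13, consistent with x(π) = 13π/2. Therefore the specific cycloid is
    x(θ) = (13/2)(θ − sin θ),   y(θ) = (13/2)(1 − cos θ).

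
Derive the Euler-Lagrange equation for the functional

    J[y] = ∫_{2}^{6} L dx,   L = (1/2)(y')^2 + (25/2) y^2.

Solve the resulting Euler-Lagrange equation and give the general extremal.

The Lagrangian is L = (1/2)(y')^2 + (25/2) y^2.
∂L/∂y = 25y.
∂L/∂y' = y'.
The Euler-Lagrange equation d/dx(∂L/∂y') − ∂L/∂y = 0 becomes:
    y'' - 25 y = 0
General solution: y(x) = A e^(5x) + B e^(-5x), where A and B are arbitrary constants fixed by the endpoint conditions.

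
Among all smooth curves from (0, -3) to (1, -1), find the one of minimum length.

Arc-length functional: J[y] = ∫ sqrt(1 + (y')^2) dx.
Lagrangian L = sqrt(1 + (y')^2) has no explicit y dependence, so ∂L/∂y = 0 and the Euler-Lagrange equation gives
    d/dx( y' / sqrt(1 + (y')^2) ) = 0  ⇒  y' / sqrt(1 + (y')^2) = const.
Hence y' is constant, so y(x) is affine.
Fitting the endpoints (0, -3) and (1, -1):
    slope m = ((-1) − (-3)) / (1 − 0) = 2,
    intercept c = (-3) − m·0 = -3.
Extremal: y(x) = 2 x - 3.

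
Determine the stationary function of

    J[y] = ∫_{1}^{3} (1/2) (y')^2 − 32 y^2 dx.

The Lagrangian is L = (1/2) (y')^2 − 32 y^2.
Compute ∂L/∂y = -64y, ∂L/∂y' = y'.
The Euler-Lagrange equation d/dx(∂L/∂y') − ∂L/∂y = 0 reduces to
    y'' + 64 y = 0.
Its general solution is
    y(x) = A sin(8x) + B cos(8x),
with A, B fixed by the endpoint conditions.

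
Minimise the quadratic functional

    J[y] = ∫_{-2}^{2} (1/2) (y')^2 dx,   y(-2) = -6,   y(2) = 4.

The Lagrangian is L = (1/2) (y')^2.
Compute ∂L/∂y = 0, ∂L/∂y' = y'.
The Euler-Lagrange equation d/dx(∂L/∂y') − ∂L/∂y = 0 reduces to
    y'' = 0.
Its general solution is
    y(x) = A x + B,
with A, B fixed by the endpoint conditions.
Applying the endpoint conditions y(-2) = -6 and y(2) = 4: solve A·-2 + B = -6 and A·2 + B = 4. Subtracting gives A(2 − -2) = 4 − -6, so A = 5/2, and B = -6 − A·-2 = -1. Therefore
    y(x) = (5/2) x - 1.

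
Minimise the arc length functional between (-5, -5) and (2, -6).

Arc-length functional: J[y] = ∫ sqrt(1 + (y')^2) dx.
Lagrangian L = sqrt(1 + (y')^2) has no explicit y dependence, so ∂L/∂y = 0 and the Euler-Lagrange equation gives
    d/dx( y' / sqrt(1 + (y')^2) ) = 0  ⇒  y' / sqrt(1 + (y')^2) = const.
Hence y' is constant, so y(x) is affine.
Fitting the endpoints (-5, -5) and (2, -6):
    slope m = ((-6) − (-5)) / (2 − (-5)) = -1/7,
    intercept c = (-5) − m·(-5) = -40/7.
Extremal: y(x) = (-1/7) x - 40/7.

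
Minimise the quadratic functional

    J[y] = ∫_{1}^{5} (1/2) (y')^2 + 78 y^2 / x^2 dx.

The Lagrangian is L = (1/2) (y')^2 + 78 y^2 / x^2.
Compute ∂L/∂y = 156y/x^2, ∂L/∂y' = y'.
The Euler-Lagrange equation d/dx(∂L/∂y') − ∂L/∂y = 0 reduces to
    y'' − 156/x^2 · y = 0  (x > 0).
Its general solution is
    y(x) = A x^13 + B x^(-12),
with A, B fixed by the endpoint conditions.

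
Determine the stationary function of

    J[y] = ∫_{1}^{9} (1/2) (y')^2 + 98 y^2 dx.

The Lagrangian is L = (1/2) (y')^2 + 98 y^2.
Compute ∂L/∂y = 196y, ∂L/∂y' = y'.
The Euler-Lagrange equation d/dx(∂L/∂y') − ∂L/∂y = 0 reduces to
    y'' − 196 y = 0.
Its general solution is
    y(x) = A e^(14x) + B e^(−14x),
with A, B fixed by the endpoint conditions.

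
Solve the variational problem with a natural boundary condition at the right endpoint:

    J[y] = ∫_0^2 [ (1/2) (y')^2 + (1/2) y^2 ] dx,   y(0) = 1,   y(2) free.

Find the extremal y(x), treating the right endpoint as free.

The Lagrangian L = (1/2) (y')^2 + (1/2) y^2 gives
    ∂L/∂y = 1 y,   ∂L/∂y' = y'.
Euler-Lagrange: y'' − y = 0.
With k = 1, the general solution is
    y(x) = A cosh(x) + B sinh(x).
Fixed left endpoint y(0) = 1 ⇒ A = 1.
The right endpoint x = 2 is free, so the natural (transversality) condition is ∂L/∂y' |_{x=2} = 0, i.e. y'(2) = 0.
Compute y'(x) = A k sinh(k x) + B k cosh(k x), so
    y'(2) = A k sinh(k·2) + B k cosh(k·2) = 0
    ⇒ B = −A tanh(k·2) = − tanh(1·2).
Therefore the extremal is
    y(x) = cosh(1 x) − tanh(1·2) sinh(1 x).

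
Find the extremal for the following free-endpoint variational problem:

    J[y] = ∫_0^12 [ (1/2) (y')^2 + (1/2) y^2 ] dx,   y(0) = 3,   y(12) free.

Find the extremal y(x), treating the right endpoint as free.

The Lagrangian L = (1/2) (y')^2 + (1/2) y^2 gives
    ∂L/∂y = 1 y,   ∂L/∂y' = y'.
Euler-Lagrange: y'' − y = 0.
With k = 1, the general solution is
    y(x) = A cosh(x) + B sinh(x).
Fixed left endpoint y(0) = 3 ⇒ A = 3.
The right endpoint x = 12 is free, so the natural (transversality) condition is ∂L/∂y' |_{x=12} = 0, i.e. y'(12) = 0.
Compute y'(x) = A k sinh(k x) + B k cosh(k x), so
    y'(12) = A k sinh(k·12) + B k cosh(k·12) = 0
    ⇒ B = −A tanh(k·12) = − 3 tanh(1·12).
Therefore the extremal is
    y(x) = 3 cosh(1 x) − 3 tanh(1·12) sinh(1 x).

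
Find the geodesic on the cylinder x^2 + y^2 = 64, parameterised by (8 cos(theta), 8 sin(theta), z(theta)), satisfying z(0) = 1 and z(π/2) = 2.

Parameterise the cylinder of radius R = 8 as
    r(θ) = (8 cos θ, 8 sin θ, z(θ)).
The arc-length element is
    ds = sqrt(64 + (dz/dθ)^2) dθ,
so the Lagrangian is L = sqrt(64 + z'^2).
L depends on z' only, not on z or θ, so ∂L/∂z = 0 and
    ∂L/∂z' = z' / sqrt(64 + z'^2).
The Euler-Lagrange equation gives
    d/dθ( z' / sqrt(64 + z'^2) ) = 0,
so z' is constant. Integrating once:
    z(θ) = a θ + b,
a helix on the cylinder (a straight line when the cylinder is unrolled). The constants a, b are determined by the endpoint conditions.
With endpoint conditions z(0) = 1 and z(π/2) = 2: from z(0) = b we get b = 1, and a·π/2 + 1 = 2 gives a = 2/π, so
    z(θ) = (2/π) θ + 1.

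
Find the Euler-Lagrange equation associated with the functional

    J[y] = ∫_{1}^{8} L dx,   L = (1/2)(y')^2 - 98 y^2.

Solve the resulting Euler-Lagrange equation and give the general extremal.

The Lagrangian is L = (1/2)(y')^2 - 98 y^2.
∂L/∂y = -196y.
∂L/∂y' = y'.
The Euler-Lagrange equation d/dx(∂L/∂y') − ∂L/∂y = 0 becomes:
    y'' + 196 y = 0
General solution: y(x) = A sin(14x) + B cos(14x), where A and B are arbitrary constants fixed by the endpoint conditions.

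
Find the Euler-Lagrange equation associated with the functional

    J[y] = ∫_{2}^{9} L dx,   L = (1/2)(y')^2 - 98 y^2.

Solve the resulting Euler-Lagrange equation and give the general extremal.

The Lagrangian is L = (1/2)(y')^2 - 98 y^2.
∂L/∂y = -196y.
∂L/∂y' = y'.
The Euler-Lagrange equation d/dx(∂L/∂y') − ∂L/∂y = 0 becomes:
    y'' + 196 y = 0
General solution: y(x) = A sin(14x) + B cos(14x), where A and B are arbitrary constants fixed by the endpoint conditions.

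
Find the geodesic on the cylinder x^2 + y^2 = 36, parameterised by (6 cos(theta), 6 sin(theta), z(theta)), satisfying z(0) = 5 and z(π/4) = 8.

Parameterise the cylinder of radius R = 6 as
    r(θ) = (6 cos θ, 6 sin θ, z(θ)).
The arc-length element is
    ds = sqrt(36 + (dz/dθ)^2) dθ,
so the Lagrangian is L = sqrt(36 + z'^2).
L depends on z' only, not on z or θ, so ∂L/∂z = 0 and
    ∂L/∂z' = z' / sqrt(36 + z'^2).
The Euler-Lagrange equation gives
    d/dθ( z' / sqrt(36 + z'^2) ) = 0,
so z' is constant. Integrating once:
    z(θ) = a θ + b,
a helix on the cylinder (a straight line when the cylinder is unrolled). The constants a, b are determined by the endpoint conditions.
With endpoint conditions z(0) = 5 and z(π/4) = 8: from z(0) = b we get b = 5, and a·π/4 + 5 = 8 gives a = 12/π, so
    z(θ) = (12/π) θ + 5.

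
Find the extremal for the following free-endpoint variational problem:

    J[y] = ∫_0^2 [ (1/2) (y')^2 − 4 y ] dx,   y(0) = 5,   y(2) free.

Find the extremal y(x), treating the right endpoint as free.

The Lagrangian L = (1/2) (y')^2 − 4 y gives
    ∂L/∂y = −4,   ∂L/∂y' = y'.
Euler-Lagrange: d/dx(y') − (−4) = 0, i.e. y'' + 4 = 0, so
    y(x) = −(4/2) x^2 + C1 x + C2.
Fixed left endpoint y(0) = 5 ⇒ C2 = 5.
The right endpoint x = 2 is free, so the natural (transversality) condition is ∂L/∂y' |_{x=2} = 0, i.e. y'(2) = 0.
Compute y'(x) = −4 x + C1, so y'(2) = −8 + C1 = 0 ⇒ C1 = 8.
Therefore the extremal is
    y(x) = −2 x^2 + 8 x + 5.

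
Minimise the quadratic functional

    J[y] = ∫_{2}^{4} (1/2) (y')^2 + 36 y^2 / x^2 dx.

The Lagrangian is L = (1/2) (y')^2 + 36 y^2 / x^2.
Compute ∂L/∂y = 72y/x^2, ∂L/∂y' = y'.
The Euler-Lagrange equation d/dx(∂L/∂y') − ∂L/∂y = 0 reduces to
    y'' − 72/x^2 · y = 0  (x > 0).
Its general solution is
    y(x) = A x^9 + B x^(-8),
with A, B fixed by the endpoint conditions.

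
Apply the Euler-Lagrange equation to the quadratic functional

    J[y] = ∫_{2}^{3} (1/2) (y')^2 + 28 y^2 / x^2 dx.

The Lagrangian is L = (1/2) (y')^2 + 28 y^2 / x^2.
Compute ∂L/∂y = 56y/x^2, ∂L/∂y' = y'.
The Euler-Lagrange equation d/dx(∂L/∂y') − ∂L/∂y = 0 reduces to
    y'' − 56/x^2 · y = 0  (x > 0).
Its general solution is
    y(x) = A x^8 + B x^(-7),
with A, B fixed by the endpoint conditions.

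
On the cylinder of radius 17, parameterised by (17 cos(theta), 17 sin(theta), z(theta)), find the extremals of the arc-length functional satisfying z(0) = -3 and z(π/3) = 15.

Parameterise the cylinder of radius R = 17 as
    r(θ) = (17 cos θ, 17 sin θ, z(θ)).
The arc-length element is
    ds = sqrt(289 + (dz/dθ)^2) dθ,
so the Lagrangian is L = sqrt(289 + z'^2).
L depends on z' only, not on z or θ, so ∂L/∂z = 0 and
    ∂L/∂z' = z' / sqrt(289 + z'^2).
The Euler-Lagrange equation gives
    d/dθ( z' / sqrt(289 + z'^2) ) = 0,
so z' is constant. Integrating once:
    z(θ) = a θ + b,
a helix on the cylinder (a straight line when the cylinder is unrolled). The constants a, b are determined by the endpoint conditions.
With endpoint conditions z(0) = -3 and z(π/3) = 15: from z(0) = b we get b = -3, and a·π/3 + -3 = 15 gives a = 54/π, so
    z(θ) = (54/π) θ − 3.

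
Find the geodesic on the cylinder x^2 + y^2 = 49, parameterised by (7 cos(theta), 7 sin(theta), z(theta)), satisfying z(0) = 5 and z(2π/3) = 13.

Parameterise the cylinder of radius R = 7 as
    r(θ) = (7 cos θ, 7 sin θ, z(θ)).
The arc-length element is
    ds = sqrt(49 + (dz/dθ)^2) dθ,
so the Lagrangian is L = sqrt(49 + z'^2).
L depends on z' only, not on z or θ, so ∂L/∂z = 0 and
    ∂L/∂z' = z' / sqrt(49 + z'^2).
The Euler-Lagrange equation gives
    d/dθ( z' / sqrt(49 + z'^2) ) = 0,
so z' is constant. Integrating once:
    z(θ) = a θ + b,
a helix on the cylinder (a straight line when the cylinder is unrolled). The constants a, b are determined by the endpoint conditions.
With endpoint conditions z(0) = 5 and z(2π/3) = 13: from z(0) = b we get b = 5, and a·2π/3 + 5 = 13 gives a = 12/π, so
    z(θ) = (12/π) θ + 5.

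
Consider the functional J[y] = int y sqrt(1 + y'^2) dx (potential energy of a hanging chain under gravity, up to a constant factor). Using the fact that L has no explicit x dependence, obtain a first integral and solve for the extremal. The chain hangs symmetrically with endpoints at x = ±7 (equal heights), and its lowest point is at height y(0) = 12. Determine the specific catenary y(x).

The Lagrangian L(y, y') = y sqrt(1 + y'^2) has no explicit x dependence, so the Beltrami identity applies:
    L − y' ∂L/∂y' = C.
Compute ∂L/∂y' = y · y' / sqrt(1 + y'^2). Then
    L − y' ∂L/∂y'
    = y sqrt(1 + y'^2) − y · y'^2 / sqrt(1 + y'^2)
    = y (1 + y'^2 − y'^2) / sqrt(1 + y'^2)
    = y / sqrt(1 + y'^2) = C.
Squaring gives y^2 = C^2 (1 + y'^2), i.e.
    y'^2 = y^2 / C^2 − 1.
Separating variables,
    dy / sqrt(y^2 − C^2) = dx / C,
and integrating gives arccosh(y / C) = (x − a)/C, so
    y(x) = C cosh((x − a)/C),
the catenary. The constants C and a are fixed by the two endpoint conditions (and, for the hanging-chain problem, the length constraint selects C).
Now fit the given data. The endpoints x = ±7 are symmetric at equal height, so the catenary is even about its minimum: a = 0 and y(x) = C cosh(x/C). The lowest point is y(0) = C cosh(0) = C, and we are told y(0) = 12, so C = 12. Therefore
    y(x) = 12 cosh(x/12),
and at the endpoints
    y(±7) = 12 cosh(7/12).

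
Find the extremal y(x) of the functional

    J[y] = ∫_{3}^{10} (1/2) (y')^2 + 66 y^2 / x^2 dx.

The Lagrangian is L = (1/2) (y')^2 + 66 y^2 / x^2.
Compute ∂L/∂y = 132y/x^2, ∂L/∂y' = y'.
The Euler-Lagrange equation d/dx(∂L/∂y') − ∂L/∂y = 0 reduces to
    y'' − 132/x^2 · y = 0  (x > 0).
Its general solution is
    y(x) = A x^12 + B x^(-11),
with A, B fixed by the endpoint conditions.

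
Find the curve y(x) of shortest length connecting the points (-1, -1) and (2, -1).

Arc-length functional: J[y] = ∫ sqrt(1 + (y')^2) dx.
Lagrangian L = sqrt(1 + (y')^2) has no explicit y dependence, so ∂L/∂y = 0 and the Euler-Lagrange equation gives
    d/dx( y' / sqrt(1 + (y')^2) ) = 0  ⇒  y' / sqrt(1 + (y')^2) = const.
Hence y' is constant, so y(x) is affine.
Fitting the endpoints (-1, -1) and (2, -1):
    slope m = ((-1) − (-1)) / (2 − (-1)) = 0,
    intercept c = (-1) − m·(-1) = -1.
Extremal: y(x) = -1.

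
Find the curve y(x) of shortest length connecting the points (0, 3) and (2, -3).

Arc-length functional: J[y] = ∫ sqrt(1 + (y')^2) dx.
Lagrangian L = sqrt(1 + (y')^2) has no explicit y dependence, so ∂L/∂y = 0 and the Euler-Lagrange equation gives
    d/dx( y' / sqrt(1 + (y')^2) ) = 0  ⇒  y' / sqrt(1 + (y')^2) = const.
Hence y' is constant, so y(x) is affine.
Fitting the endpoints (0, 3) and (2, -3):
    slope m = ((-3) − 3) / (2 − 0) = -3,
    intercept c = 3 − m·0 = 3.
Extremal: y(x) = -3 x + 3.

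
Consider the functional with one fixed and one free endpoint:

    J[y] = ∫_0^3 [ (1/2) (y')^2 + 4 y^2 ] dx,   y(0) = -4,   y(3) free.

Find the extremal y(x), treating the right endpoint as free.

The Lagrangian L = (1/2) (y')^2 + 4 y^2 gives
    ∂L/∂y = 8 y,   ∂L/∂y' = y'.
Euler-Lagrange: y'' − 8 y = 0.
With k = sqrt(8), the general solution is
    y(x) = A cosh(sqrt(8) x) + B sinh(sqrt(8) x).
Fixed left endpoint y(0) = -4 ⇒ A = -4.
The right endpoint x = 3 is free, so the natural (transversality) condition is ∂L/∂y' |_{x=3} = 0, i.e. y'(3) = 0.
Compute y'(x) = A k sinh(k x) + B k cosh(k x), so
    y'(3) = A k sinh(k·3) + B k cosh(k·3) = 0
    ⇒ B = −A tanh(k·3) = 4 tanh(sqrt(8)·3).
Therefore the extremal is
    y(x) = −4 cosh(sqrt(8) x) + 4 tanh(sqrt(8)·3) sinh(sqrt(8) x).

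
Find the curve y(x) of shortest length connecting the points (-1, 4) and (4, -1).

Arc-length functional: J[y] = ∫ sqrt(1 + (y')^2) dx.
Lagrangian L = sqrt(1 + (y')^2) has no explicit y dependence, so ∂L/∂y = 0 and the Euler-Lagrange equation gives
    d/dx( y' / sqrt(1 + (y')^2) ) = 0  ⇒  y' / sqrt(1 + (y')^2) = const.
Hence y' is constant, so y(x) is affine.
Fitting the endpoints (-1, 4) and (4, -1):
    slope m = ((-1) − 4) / (4 − (-1)) = -1,
    intercept c = 4 − m·(-1) = 3.
Extremal: y(x) = -x + 3.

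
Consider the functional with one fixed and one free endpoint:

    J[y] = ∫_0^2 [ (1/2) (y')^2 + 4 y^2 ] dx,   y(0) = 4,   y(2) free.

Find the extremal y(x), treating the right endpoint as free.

The Lagrangian L = (1/2) (y')^2 + 4 y^2 gives
    ∂L/∂y = 8 y,   ∂L/∂y' = y'.
Euler-Lagrange: y'' − 8 y = 0.
With k = sqrt(8), the general solution is
    y(x) = A cosh(sqrt(8) x) + B sinh(sqrt(8) x).
Fixed left endpoint y(0) = 4 ⇒ A = 4.
The right endpoint x = 2 is free, so the natural (transversality) condition is ∂L/∂y' |_{x=2} = 0, i.e. y'(2) = 0.
Compute y'(x) = A k sinh(k x) + B k cosh(k x), so
    y'(2) = A k sinh(k·2) + B k cosh(k·2) = 0
    ⇒ B = −A tanh(k·2) = − 4 tanh(sqrt(8)·2).
Therefore the extremal is
    y(x) = 4 cosh(sqrt(8) x) − 4 tanh(sqrt(8)·2) sinh(sqrt(8) x).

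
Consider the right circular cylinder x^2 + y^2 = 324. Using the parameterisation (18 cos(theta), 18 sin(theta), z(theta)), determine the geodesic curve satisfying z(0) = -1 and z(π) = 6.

Parameterise the cylinder of radius R = 18 as
    r(θ) = (18 cos θ, 18 sin θ, z(θ)).
The arc-length element is
    ds = sqrt(324 + (dz/dθ)^2) dθ,
so the Lagrangian is L = sqrt(324 + z'^2).
L depends on z' only, not on z or θ, so ∂L/∂z = 0 and
    ∂L/∂z' = z' / sqrt(324 + z'^2).
The Euler-Lagrange equation gives
    d/dθ( z' / sqrt(324 + z'^2) ) = 0,
so z' is constant. Integrating once:
    z(θ) = a θ + b,
a helix on the cylinder (a straight line when the cylinder is unrolled). The constants a, b are determined by the endpoint conditions.
With endpoint conditions z(0) = -1 and z(π) = 6: from z(0) = b we get b = -1, and a·π + -1 = 6 gives a = 7/π, so
    z(θ) = (7/π) θ − 1.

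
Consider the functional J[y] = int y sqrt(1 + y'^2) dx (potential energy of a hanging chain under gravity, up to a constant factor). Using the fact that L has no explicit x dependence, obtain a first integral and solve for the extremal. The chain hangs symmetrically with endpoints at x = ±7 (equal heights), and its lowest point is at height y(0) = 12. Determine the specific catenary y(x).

The Lagrangian L(y, y') = y sqrt(1 + y'^2) has no explicit x dependence, so the Beltrami identity applies:
    L − y' ∂L/∂y' = C.
Compute ∂L/∂y' = y · y' / sqrt(1 + y'^2). Then
    L − y' ∂L/∂y'
    = y sqrt(1 + y'^2) − y · y'^2 / sqrt(1 + y'^2)
    = y (1 + y'^2 − y'^2) / sqrt(1 + y'^2)
    = y / sqrt(1 + y'^2) = C.
Squaring gives y^2 = C^2 (1 + y'^2), i.e.
    y'^2 = y^2 / C^2 − 1.
Separating variables,
    dy / sqrt(y^2 − C^2) = dx / C,
and integrating gives arccosh(y / C) = (x − a)/C, so
    y(x) = C cosh((x − a)/C),
the catenary. The constants C and a are fixed by the two endpoint conditions (and, for the hanging-chain problem, the length constraint selects C).
Now fit the given data. The endpoints x = ±7 are symmetric at equal height, so the catenary is even about its minimum: a = 0 and y(x) = C cosh(x/C). The lowest point is y(0) = C cosh(0) = C, and we are told y(0) = 12, so C = 12. Therefore
    y(x) = 12 cosh(x/12),
and at the endpoints
    y(±7) = 12 cosh(7/12).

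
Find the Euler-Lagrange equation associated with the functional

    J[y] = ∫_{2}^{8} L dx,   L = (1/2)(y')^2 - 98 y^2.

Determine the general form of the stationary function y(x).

The Lagrangian is L = (1/2)(y')^2 - 98 y^2.
∂L/∂y = -196y.
∂L/∂y' = y'.
The Euler-Lagrange equation d/dx(∂L/∂y') − ∂L/∂y = 0 becomes:
    y'' + 196 y = 0
General solution: y(x) = A sin(14x) + B cos(14x), where A and B are arbitrary constants fixed by the endpoint conditions.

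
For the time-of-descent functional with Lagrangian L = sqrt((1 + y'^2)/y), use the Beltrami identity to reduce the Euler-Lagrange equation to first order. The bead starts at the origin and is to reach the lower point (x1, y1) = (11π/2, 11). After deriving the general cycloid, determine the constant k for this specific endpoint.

The Lagrangian L = sqrt((1 + y'^2) / y) has no explicit x dependence, so the Beltrami identity applies:
    L − y' ∂L/∂y' = C.
Compute ∂L/∂y' = y' / sqrt(y (1 + y'^2)).
Substitute:
    sqrt((1 + y'^2)/y) − y'·y' / sqrt(y (1 + y'^2))
    = (1 + y'^2) / sqrt(y (1 + y'^2)) − y'^2 / sqrt(y (1 + y'^2))
    = 1 / sqrt(y (1 + y'^2)) = C.
Squaring and rearranging gives the first integral
    y (1 + y'^2) = 1/C^2 =: k   (constant).
Solving this first-order ODE by the substitution
    y = (k/2)(1 − cos θ)
yields the cycloid parameterisation
    x(θ) = (k/2)(θ − sin θ),   y(θ) = (k/2)(1 − cos θ).
The constant k is fixed by the endpoint condition.
Now fit the given lower endpoint (x1, y1) = (11π/2, 11). At the bottom of the first arch (θ = π), the parametric equations give
    y(π) = (k/2)(1 − cos π) = k,
    x(π) = (k/2)(π − sin π) = kπ/2.
Matching y(π) = 11 gives k = 11, consistent with x(π) = 11π/2. Therefore the specific cycloid is
    x(θ) = (11/2)(θ − sin θ),   y(θ) = (11/2)(1 − cos θ).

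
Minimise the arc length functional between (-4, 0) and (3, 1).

Arc-length functional: J[y] = ∫ sqrt(1 + (y')^2) dx.
Lagrangian L = sqrt(1 + (y')^2) has no explicit y dependence, so ∂L/∂y = 0 and the Euler-Lagrange equation gives
    d/dx( y' / sqrt(1 + (y')^2) ) = 0  ⇒  y' / sqrt(1 + (y')^2) = const.
Hence y' is constant, so y(x) is affine.
Fitting the endpoints (-4, 0) and (3, 1):
    slope m = (1 − 0) / (3 − (-4)) = 1/7,
    intercept c = 0 − m·(-4) = 4/7.
Extremal: y(x) = (1/7) x + 4/7.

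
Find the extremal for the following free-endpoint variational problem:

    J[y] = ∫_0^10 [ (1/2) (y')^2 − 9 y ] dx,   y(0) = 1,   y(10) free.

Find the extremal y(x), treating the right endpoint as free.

The Lagrangian L = (1/2) (y')^2 − 9 y gives
    ∂L/∂y = −9,   ∂L/∂y' = y'.
Euler-Lagrange: d/dx(y') − (−9) = 0, i.e. y'' + 9 = 0, so
    y(x) = −(9/2) x^2 + C1 x + C2.
Fixed left endpoint y(0) = 1 ⇒ C2 = 1.
The right endpoint x = 10 is free, so the natural (transversality) condition is ∂L/∂y' |_{x=10} = 0, i.e. y'(10) = 0.
Compute y'(x) = −9 x + C1, so y'(10) = −90 + C1 = 0 ⇒ C1 = 90.
Therefore the extremal is
    y(x) = −(9/2) x^2 + 90 x + 1.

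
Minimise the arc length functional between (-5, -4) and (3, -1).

Arc-length functional: J[y] = ∫ sqrt(1 + (y')^2) dx.
Lagrangian L = sqrt(1 + (y')^2) has no explicit y dependence, so ∂L/∂y = 0 and the Euler-Lagrange equation gives
    d/dx( y' / sqrt(1 + (y')^2) ) = 0  ⇒  y' / sqrt(1 + (y')^2) = const.
Hence y' is constant, so y(x) is affine.
Fitting the endpoints (-5, -4) and (3, -1):
    slope m = ((-1) − (-4)) / (3 − (-5)) = 3/8,
    intercept c = (-4) − m·(-5) = -17/8.
Extremal: y(x) = (3/8) x - 17/8.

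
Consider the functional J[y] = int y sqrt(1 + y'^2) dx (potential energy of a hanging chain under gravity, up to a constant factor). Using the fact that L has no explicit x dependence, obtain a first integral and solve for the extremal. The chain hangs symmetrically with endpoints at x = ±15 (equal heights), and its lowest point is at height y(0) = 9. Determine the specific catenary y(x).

The Lagrangian L(y, y') = y sqrt(1 + y'^2) has no explicit x dependence, so the Beltrami identity applies:
    L − y' ∂L/∂y' = C.
Compute ∂L/∂y' = y · y' / sqrt(1 + y'^2). Then
    L − y' ∂L/∂y'
    = y sqrt(1 + y'^2) − y · y'^2 / sqrt(1 + y'^2)
    = y (1 + y'^2 − y'^2) / sqrt(1 + y'^2)
    = y / sqrt(1 + y'^2) = C.
Squaring gives y^2 = C^2 (1 + y'^2), i.e.
    y'^2 = y^2 / C^2 − 1.
Separating variables,
    dy / sqrt(y^2 − C^2) = dx / C,
and integrating gives arccosh(y / C) = (x − a)/C, so
    y(x) = C cosh((x − a)/C),
the catenary. The constants C and a are fixed by the two endpoint conditions (and, for the hanging-chain problem, the length constraint selects C).
Now fit the given data. The endpoints x = ±15 are symmetric at equal height, so the catenary is even about its minimum: a = 0 and y(x) = C cosh(x/C). The lowest point is y(0) = C cosh(0) = C, and we are told y(0) = 9, so C = 9. Therefore
    y(x) = 9 cosh(x/9),
and at the endpoints
    y(±15) = 9 cosh(15/9).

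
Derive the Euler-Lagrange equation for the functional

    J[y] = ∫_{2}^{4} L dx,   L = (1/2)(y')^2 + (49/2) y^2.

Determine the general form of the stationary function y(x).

The Lagrangian is L = (1/2)(y')^2 + (49/2) y^2.
∂L/∂y = 49y.
∂L/∂y' = y'.
The Euler-Lagrange equation d/dx(∂L/∂y') − ∂L/∂y = 0 becomes:
    y'' - 49 y = 0
General solution: y(x) = A e^(7x) + B e^(-7x), where A and B are arbitrary constants fixed by the endpoint conditions.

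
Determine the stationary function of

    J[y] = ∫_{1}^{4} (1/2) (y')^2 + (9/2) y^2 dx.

The Lagrangian is L = (1/2) (y')^2 + (9/2) y^2.
Compute ∂L/∂y = 9y, ∂L/∂y' = y'.
The Euler-Lagrange equation d/dx(∂L/∂y') − ∂L/∂y = 0 reduces to
    y'' − 9 y = 0.
Its general solution is
    y(x) = A e^(3x) + B e^(−3x),
with A, B fixed by the endpoint conditions.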